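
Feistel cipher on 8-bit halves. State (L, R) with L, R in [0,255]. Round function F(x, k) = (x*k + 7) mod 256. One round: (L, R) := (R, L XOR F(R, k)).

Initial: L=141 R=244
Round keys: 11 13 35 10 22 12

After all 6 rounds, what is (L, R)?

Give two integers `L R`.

Round 1 (k=11): L=244 R=14
Round 2 (k=13): L=14 R=73
Round 3 (k=35): L=73 R=12
Round 4 (k=10): L=12 R=54
Round 5 (k=22): L=54 R=167
Round 6 (k=12): L=167 R=237

Answer: 167 237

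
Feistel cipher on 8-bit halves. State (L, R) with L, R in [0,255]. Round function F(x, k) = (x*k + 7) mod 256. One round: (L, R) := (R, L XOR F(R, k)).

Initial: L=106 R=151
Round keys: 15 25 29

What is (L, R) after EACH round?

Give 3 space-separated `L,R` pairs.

Answer: 151,138 138,22 22,15

Derivation:
Round 1 (k=15): L=151 R=138
Round 2 (k=25): L=138 R=22
Round 3 (k=29): L=22 R=15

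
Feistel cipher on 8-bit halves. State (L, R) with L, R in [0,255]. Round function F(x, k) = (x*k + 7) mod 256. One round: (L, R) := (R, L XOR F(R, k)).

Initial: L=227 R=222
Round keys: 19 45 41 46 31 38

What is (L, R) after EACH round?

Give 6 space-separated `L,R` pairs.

Answer: 222,98 98,159 159,28 28,144 144,107 107,121

Derivation:
Round 1 (k=19): L=222 R=98
Round 2 (k=45): L=98 R=159
Round 3 (k=41): L=159 R=28
Round 4 (k=46): L=28 R=144
Round 5 (k=31): L=144 R=107
Round 6 (k=38): L=107 R=121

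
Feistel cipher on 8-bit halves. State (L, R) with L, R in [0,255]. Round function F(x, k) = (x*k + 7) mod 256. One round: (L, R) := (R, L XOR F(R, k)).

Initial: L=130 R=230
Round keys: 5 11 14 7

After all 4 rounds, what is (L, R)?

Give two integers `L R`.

Round 1 (k=5): L=230 R=7
Round 2 (k=11): L=7 R=178
Round 3 (k=14): L=178 R=196
Round 4 (k=7): L=196 R=209

Answer: 196 209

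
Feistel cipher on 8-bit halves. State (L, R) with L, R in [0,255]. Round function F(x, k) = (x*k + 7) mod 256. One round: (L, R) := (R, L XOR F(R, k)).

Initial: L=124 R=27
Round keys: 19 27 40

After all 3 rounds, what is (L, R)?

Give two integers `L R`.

Answer: 88 179

Derivation:
Round 1 (k=19): L=27 R=116
Round 2 (k=27): L=116 R=88
Round 3 (k=40): L=88 R=179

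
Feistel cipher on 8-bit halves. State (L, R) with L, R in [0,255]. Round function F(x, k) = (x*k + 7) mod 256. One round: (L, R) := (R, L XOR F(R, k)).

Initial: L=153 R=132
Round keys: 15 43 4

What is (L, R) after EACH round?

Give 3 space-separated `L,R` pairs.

Answer: 132,90 90,161 161,209

Derivation:
Round 1 (k=15): L=132 R=90
Round 2 (k=43): L=90 R=161
Round 3 (k=4): L=161 R=209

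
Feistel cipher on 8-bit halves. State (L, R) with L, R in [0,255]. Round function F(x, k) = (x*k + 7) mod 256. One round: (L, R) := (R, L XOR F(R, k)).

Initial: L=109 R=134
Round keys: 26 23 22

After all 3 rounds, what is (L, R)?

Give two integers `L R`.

Answer: 15 159

Derivation:
Round 1 (k=26): L=134 R=206
Round 2 (k=23): L=206 R=15
Round 3 (k=22): L=15 R=159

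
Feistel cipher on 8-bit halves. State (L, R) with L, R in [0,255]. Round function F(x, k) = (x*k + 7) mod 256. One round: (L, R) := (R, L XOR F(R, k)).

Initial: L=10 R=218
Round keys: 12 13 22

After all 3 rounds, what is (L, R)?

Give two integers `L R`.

Round 1 (k=12): L=218 R=53
Round 2 (k=13): L=53 R=98
Round 3 (k=22): L=98 R=70

Answer: 98 70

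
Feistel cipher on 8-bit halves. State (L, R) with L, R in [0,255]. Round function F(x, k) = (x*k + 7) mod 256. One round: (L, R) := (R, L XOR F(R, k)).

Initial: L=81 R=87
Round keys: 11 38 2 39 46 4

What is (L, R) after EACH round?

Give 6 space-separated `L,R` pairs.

Answer: 87,149 149,114 114,126 126,75 75,255 255,72

Derivation:
Round 1 (k=11): L=87 R=149
Round 2 (k=38): L=149 R=114
Round 3 (k=2): L=114 R=126
Round 4 (k=39): L=126 R=75
Round 5 (k=46): L=75 R=255
Round 6 (k=4): L=255 R=72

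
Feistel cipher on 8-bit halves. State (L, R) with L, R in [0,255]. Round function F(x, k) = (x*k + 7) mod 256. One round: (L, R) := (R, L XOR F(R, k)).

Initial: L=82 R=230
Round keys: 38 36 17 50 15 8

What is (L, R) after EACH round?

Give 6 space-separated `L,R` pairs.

Answer: 230,121 121,237 237,189 189,28 28,22 22,171

Derivation:
Round 1 (k=38): L=230 R=121
Round 2 (k=36): L=121 R=237
Round 3 (k=17): L=237 R=189
Round 4 (k=50): L=189 R=28
Round 5 (k=15): L=28 R=22
Round 6 (k=8): L=22 R=171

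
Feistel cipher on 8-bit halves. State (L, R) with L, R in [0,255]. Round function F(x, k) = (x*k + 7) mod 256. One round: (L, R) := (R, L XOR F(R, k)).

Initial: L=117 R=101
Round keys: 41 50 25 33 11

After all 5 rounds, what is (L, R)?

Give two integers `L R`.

Round 1 (k=41): L=101 R=65
Round 2 (k=50): L=65 R=220
Round 3 (k=25): L=220 R=194
Round 4 (k=33): L=194 R=213
Round 5 (k=11): L=213 R=236

Answer: 213 236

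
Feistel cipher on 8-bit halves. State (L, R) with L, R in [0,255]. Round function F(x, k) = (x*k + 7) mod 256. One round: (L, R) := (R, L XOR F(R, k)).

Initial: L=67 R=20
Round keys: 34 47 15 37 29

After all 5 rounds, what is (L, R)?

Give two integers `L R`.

Round 1 (k=34): L=20 R=236
Round 2 (k=47): L=236 R=79
Round 3 (k=15): L=79 R=68
Round 4 (k=37): L=68 R=148
Round 5 (k=29): L=148 R=143

Answer: 148 143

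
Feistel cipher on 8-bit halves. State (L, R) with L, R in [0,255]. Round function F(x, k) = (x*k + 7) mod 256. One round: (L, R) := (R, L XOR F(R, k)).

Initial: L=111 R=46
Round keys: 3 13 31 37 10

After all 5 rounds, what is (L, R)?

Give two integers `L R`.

Round 1 (k=3): L=46 R=254
Round 2 (k=13): L=254 R=195
Round 3 (k=31): L=195 R=90
Round 4 (k=37): L=90 R=202
Round 5 (k=10): L=202 R=177

Answer: 202 177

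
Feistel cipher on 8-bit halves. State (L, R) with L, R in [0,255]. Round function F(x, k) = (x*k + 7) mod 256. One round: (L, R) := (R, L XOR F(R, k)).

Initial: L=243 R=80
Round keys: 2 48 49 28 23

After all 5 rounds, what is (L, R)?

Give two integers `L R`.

Answer: 200 69

Derivation:
Round 1 (k=2): L=80 R=84
Round 2 (k=48): L=84 R=151
Round 3 (k=49): L=151 R=186
Round 4 (k=28): L=186 R=200
Round 5 (k=23): L=200 R=69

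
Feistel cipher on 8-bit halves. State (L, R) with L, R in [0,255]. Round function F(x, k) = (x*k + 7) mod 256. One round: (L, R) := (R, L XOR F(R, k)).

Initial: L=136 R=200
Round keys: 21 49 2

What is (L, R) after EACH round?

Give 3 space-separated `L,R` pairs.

Answer: 200,231 231,246 246,20

Derivation:
Round 1 (k=21): L=200 R=231
Round 2 (k=49): L=231 R=246
Round 3 (k=2): L=246 R=20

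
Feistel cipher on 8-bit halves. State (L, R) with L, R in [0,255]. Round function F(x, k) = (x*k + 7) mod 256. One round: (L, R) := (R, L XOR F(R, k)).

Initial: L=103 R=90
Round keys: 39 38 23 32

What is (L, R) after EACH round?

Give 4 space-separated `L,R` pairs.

Answer: 90,218 218,57 57,252 252,190

Derivation:
Round 1 (k=39): L=90 R=218
Round 2 (k=38): L=218 R=57
Round 3 (k=23): L=57 R=252
Round 4 (k=32): L=252 R=190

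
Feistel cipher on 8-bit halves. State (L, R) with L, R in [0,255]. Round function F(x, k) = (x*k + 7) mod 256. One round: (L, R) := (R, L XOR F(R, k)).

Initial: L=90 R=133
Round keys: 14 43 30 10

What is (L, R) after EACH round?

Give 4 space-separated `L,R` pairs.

Round 1 (k=14): L=133 R=23
Round 2 (k=43): L=23 R=97
Round 3 (k=30): L=97 R=114
Round 4 (k=10): L=114 R=26

Answer: 133,23 23,97 97,114 114,26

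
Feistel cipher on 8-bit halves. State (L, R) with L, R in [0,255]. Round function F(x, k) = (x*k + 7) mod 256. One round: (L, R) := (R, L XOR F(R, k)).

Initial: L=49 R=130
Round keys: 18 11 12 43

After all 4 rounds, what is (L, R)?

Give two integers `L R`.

Round 1 (k=18): L=130 R=26
Round 2 (k=11): L=26 R=167
Round 3 (k=12): L=167 R=193
Round 4 (k=43): L=193 R=213

Answer: 193 213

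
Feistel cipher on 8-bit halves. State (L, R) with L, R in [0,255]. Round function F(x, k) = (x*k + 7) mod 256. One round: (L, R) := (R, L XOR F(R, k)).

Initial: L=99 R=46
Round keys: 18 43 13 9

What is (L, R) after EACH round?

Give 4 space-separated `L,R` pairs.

Answer: 46,32 32,73 73,156 156,202

Derivation:
Round 1 (k=18): L=46 R=32
Round 2 (k=43): L=32 R=73
Round 3 (k=13): L=73 R=156
Round 4 (k=9): L=156 R=202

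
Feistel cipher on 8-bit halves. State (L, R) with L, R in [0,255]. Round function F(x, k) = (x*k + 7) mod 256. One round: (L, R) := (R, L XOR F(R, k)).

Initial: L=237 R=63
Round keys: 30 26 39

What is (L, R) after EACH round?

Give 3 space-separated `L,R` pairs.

Round 1 (k=30): L=63 R=132
Round 2 (k=26): L=132 R=80
Round 3 (k=39): L=80 R=179

Answer: 63,132 132,80 80,179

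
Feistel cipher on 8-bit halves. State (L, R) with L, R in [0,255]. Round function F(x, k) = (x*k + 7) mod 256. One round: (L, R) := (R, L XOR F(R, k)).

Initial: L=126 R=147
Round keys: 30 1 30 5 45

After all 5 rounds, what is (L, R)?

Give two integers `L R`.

Round 1 (k=30): L=147 R=63
Round 2 (k=1): L=63 R=213
Round 3 (k=30): L=213 R=194
Round 4 (k=5): L=194 R=4
Round 5 (k=45): L=4 R=121

Answer: 4 121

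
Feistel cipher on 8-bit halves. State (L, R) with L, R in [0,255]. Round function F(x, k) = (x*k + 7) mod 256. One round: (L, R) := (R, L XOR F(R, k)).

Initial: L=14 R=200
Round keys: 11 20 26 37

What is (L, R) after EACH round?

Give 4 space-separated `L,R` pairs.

Round 1 (k=11): L=200 R=145
Round 2 (k=20): L=145 R=147
Round 3 (k=26): L=147 R=100
Round 4 (k=37): L=100 R=232

Answer: 200,145 145,147 147,100 100,232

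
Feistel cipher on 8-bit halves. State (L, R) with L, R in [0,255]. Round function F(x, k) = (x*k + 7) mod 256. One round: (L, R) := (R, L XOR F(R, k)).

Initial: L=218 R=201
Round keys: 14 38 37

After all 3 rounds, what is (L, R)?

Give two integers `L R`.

Round 1 (k=14): L=201 R=223
Round 2 (k=38): L=223 R=232
Round 3 (k=37): L=232 R=80

Answer: 232 80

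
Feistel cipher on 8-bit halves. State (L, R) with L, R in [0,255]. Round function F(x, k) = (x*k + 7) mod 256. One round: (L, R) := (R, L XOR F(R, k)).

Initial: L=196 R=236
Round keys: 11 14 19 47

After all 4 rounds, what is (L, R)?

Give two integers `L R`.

Answer: 217 43

Derivation:
Round 1 (k=11): L=236 R=239
Round 2 (k=14): L=239 R=245
Round 3 (k=19): L=245 R=217
Round 4 (k=47): L=217 R=43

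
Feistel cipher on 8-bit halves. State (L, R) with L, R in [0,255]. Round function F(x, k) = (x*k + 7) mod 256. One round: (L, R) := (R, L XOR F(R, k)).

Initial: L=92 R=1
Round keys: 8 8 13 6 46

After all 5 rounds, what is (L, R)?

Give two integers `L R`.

Answer: 165 243

Derivation:
Round 1 (k=8): L=1 R=83
Round 2 (k=8): L=83 R=158
Round 3 (k=13): L=158 R=94
Round 4 (k=6): L=94 R=165
Round 5 (k=46): L=165 R=243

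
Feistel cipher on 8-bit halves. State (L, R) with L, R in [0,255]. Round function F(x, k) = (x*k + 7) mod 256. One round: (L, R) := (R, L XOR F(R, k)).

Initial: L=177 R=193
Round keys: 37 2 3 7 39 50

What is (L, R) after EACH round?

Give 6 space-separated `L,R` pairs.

Answer: 193,93 93,0 0,90 90,125 125,72 72,106

Derivation:
Round 1 (k=37): L=193 R=93
Round 2 (k=2): L=93 R=0
Round 3 (k=3): L=0 R=90
Round 4 (k=7): L=90 R=125
Round 5 (k=39): L=125 R=72
Round 6 (k=50): L=72 R=106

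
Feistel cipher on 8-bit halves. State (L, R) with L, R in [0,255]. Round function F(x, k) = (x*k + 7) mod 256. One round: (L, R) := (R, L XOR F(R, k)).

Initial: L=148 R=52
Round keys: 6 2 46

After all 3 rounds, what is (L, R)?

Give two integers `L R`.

Answer: 105 78

Derivation:
Round 1 (k=6): L=52 R=171
Round 2 (k=2): L=171 R=105
Round 3 (k=46): L=105 R=78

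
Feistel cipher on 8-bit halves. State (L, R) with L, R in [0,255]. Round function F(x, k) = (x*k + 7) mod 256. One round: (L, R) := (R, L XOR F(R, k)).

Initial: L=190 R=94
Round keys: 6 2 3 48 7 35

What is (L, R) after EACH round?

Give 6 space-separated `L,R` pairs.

Round 1 (k=6): L=94 R=133
Round 2 (k=2): L=133 R=79
Round 3 (k=3): L=79 R=113
Round 4 (k=48): L=113 R=120
Round 5 (k=7): L=120 R=62
Round 6 (k=35): L=62 R=249

Answer: 94,133 133,79 79,113 113,120 120,62 62,249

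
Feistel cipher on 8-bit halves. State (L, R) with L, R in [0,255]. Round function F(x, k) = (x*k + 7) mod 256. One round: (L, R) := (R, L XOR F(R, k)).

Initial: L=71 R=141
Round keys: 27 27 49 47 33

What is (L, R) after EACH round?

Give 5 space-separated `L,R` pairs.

Answer: 141,161 161,143 143,199 199,31 31,193

Derivation:
Round 1 (k=27): L=141 R=161
Round 2 (k=27): L=161 R=143
Round 3 (k=49): L=143 R=199
Round 4 (k=47): L=199 R=31
Round 5 (k=33): L=31 R=193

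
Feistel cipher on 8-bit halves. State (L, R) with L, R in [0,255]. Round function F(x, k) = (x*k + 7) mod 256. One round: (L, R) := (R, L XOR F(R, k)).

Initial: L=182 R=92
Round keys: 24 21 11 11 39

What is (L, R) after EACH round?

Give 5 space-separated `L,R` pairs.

Round 1 (k=24): L=92 R=17
Round 2 (k=21): L=17 R=48
Round 3 (k=11): L=48 R=6
Round 4 (k=11): L=6 R=121
Round 5 (k=39): L=121 R=112

Answer: 92,17 17,48 48,6 6,121 121,112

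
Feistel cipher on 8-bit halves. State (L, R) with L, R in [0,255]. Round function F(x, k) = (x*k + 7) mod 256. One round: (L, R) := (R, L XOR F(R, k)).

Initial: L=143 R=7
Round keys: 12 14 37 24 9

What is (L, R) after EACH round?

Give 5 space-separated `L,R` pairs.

Round 1 (k=12): L=7 R=212
Round 2 (k=14): L=212 R=152
Round 3 (k=37): L=152 R=43
Round 4 (k=24): L=43 R=151
Round 5 (k=9): L=151 R=125

Answer: 7,212 212,152 152,43 43,151 151,125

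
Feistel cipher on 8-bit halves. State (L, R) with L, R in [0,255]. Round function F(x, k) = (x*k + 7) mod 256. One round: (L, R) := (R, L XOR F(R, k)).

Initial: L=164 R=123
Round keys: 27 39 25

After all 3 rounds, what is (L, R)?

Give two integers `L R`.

Round 1 (k=27): L=123 R=164
Round 2 (k=39): L=164 R=120
Round 3 (k=25): L=120 R=27

Answer: 120 27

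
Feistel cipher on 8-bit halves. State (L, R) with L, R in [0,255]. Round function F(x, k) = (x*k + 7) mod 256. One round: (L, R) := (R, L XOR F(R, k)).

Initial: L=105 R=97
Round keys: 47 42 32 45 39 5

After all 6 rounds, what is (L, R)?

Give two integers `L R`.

Round 1 (k=47): L=97 R=191
Round 2 (k=42): L=191 R=60
Round 3 (k=32): L=60 R=56
Round 4 (k=45): L=56 R=227
Round 5 (k=39): L=227 R=164
Round 6 (k=5): L=164 R=216

Answer: 164 216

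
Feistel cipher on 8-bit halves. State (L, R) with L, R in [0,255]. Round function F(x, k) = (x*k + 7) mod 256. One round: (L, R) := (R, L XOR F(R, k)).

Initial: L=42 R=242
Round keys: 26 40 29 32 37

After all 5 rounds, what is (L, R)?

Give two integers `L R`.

Answer: 122 136

Derivation:
Round 1 (k=26): L=242 R=177
Round 2 (k=40): L=177 R=93
Round 3 (k=29): L=93 R=33
Round 4 (k=32): L=33 R=122
Round 5 (k=37): L=122 R=136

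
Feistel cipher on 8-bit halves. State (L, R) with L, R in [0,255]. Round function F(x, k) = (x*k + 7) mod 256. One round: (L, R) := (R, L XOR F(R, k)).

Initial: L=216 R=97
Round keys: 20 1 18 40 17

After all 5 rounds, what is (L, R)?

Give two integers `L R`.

Round 1 (k=20): L=97 R=67
Round 2 (k=1): L=67 R=43
Round 3 (k=18): L=43 R=78
Round 4 (k=40): L=78 R=28
Round 5 (k=17): L=28 R=173

Answer: 28 173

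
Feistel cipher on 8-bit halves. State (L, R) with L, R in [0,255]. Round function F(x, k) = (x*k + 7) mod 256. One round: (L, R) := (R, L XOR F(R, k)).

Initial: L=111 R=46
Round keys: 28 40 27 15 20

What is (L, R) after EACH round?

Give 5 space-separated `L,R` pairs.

Answer: 46,96 96,41 41,58 58,68 68,109

Derivation:
Round 1 (k=28): L=46 R=96
Round 2 (k=40): L=96 R=41
Round 3 (k=27): L=41 R=58
Round 4 (k=15): L=58 R=68
Round 5 (k=20): L=68 R=109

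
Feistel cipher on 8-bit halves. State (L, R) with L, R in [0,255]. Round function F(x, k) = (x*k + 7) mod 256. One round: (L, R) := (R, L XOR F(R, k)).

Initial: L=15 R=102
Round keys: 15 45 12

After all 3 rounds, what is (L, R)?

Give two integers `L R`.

Round 1 (k=15): L=102 R=14
Round 2 (k=45): L=14 R=27
Round 3 (k=12): L=27 R=69

Answer: 27 69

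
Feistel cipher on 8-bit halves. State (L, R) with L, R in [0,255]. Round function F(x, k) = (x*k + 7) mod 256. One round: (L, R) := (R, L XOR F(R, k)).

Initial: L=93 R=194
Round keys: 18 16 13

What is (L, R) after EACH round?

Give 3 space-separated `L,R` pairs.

Answer: 194,246 246,165 165,158

Derivation:
Round 1 (k=18): L=194 R=246
Round 2 (k=16): L=246 R=165
Round 3 (k=13): L=165 R=158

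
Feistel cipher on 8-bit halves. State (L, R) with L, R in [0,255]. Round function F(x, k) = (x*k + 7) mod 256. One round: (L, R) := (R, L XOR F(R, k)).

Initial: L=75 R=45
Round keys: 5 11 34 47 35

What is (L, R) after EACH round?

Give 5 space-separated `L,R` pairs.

Round 1 (k=5): L=45 R=163
Round 2 (k=11): L=163 R=37
Round 3 (k=34): L=37 R=82
Round 4 (k=47): L=82 R=48
Round 5 (k=35): L=48 R=197

Answer: 45,163 163,37 37,82 82,48 48,197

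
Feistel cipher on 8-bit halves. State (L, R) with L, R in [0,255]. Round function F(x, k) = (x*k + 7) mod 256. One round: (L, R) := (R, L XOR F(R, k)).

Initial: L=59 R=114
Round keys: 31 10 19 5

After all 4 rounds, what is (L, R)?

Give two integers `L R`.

Answer: 148 202

Derivation:
Round 1 (k=31): L=114 R=238
Round 2 (k=10): L=238 R=33
Round 3 (k=19): L=33 R=148
Round 4 (k=5): L=148 R=202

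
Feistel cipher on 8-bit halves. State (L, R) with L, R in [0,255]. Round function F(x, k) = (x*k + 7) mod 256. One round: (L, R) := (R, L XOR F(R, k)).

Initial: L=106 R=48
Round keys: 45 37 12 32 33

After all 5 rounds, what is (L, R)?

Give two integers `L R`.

Round 1 (k=45): L=48 R=29
Round 2 (k=37): L=29 R=8
Round 3 (k=12): L=8 R=122
Round 4 (k=32): L=122 R=79
Round 5 (k=33): L=79 R=76

Answer: 79 76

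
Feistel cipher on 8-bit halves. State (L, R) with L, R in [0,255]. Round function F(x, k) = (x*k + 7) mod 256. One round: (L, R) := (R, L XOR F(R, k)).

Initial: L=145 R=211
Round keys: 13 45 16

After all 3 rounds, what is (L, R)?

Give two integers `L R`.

Answer: 153 184

Derivation:
Round 1 (k=13): L=211 R=47
Round 2 (k=45): L=47 R=153
Round 3 (k=16): L=153 R=184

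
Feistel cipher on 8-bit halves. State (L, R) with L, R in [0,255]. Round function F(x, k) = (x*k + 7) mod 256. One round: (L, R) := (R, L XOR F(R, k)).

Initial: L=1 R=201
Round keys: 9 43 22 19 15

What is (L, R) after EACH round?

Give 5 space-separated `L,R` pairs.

Answer: 201,25 25,243 243,240 240,36 36,211

Derivation:
Round 1 (k=9): L=201 R=25
Round 2 (k=43): L=25 R=243
Round 3 (k=22): L=243 R=240
Round 4 (k=19): L=240 R=36
Round 5 (k=15): L=36 R=211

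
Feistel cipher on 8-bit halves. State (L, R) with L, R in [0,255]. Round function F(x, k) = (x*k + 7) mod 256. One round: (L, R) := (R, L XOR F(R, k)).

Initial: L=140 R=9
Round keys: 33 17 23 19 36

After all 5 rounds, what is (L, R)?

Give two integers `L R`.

Round 1 (k=33): L=9 R=188
Round 2 (k=17): L=188 R=138
Round 3 (k=23): L=138 R=209
Round 4 (k=19): L=209 R=0
Round 5 (k=36): L=0 R=214

Answer: 0 214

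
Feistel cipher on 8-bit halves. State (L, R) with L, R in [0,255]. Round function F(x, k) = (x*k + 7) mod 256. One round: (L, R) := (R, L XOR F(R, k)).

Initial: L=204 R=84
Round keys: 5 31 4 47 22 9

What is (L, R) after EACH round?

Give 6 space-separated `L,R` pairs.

Answer: 84,103 103,212 212,48 48,3 3,121 121,75

Derivation:
Round 1 (k=5): L=84 R=103
Round 2 (k=31): L=103 R=212
Round 3 (k=4): L=212 R=48
Round 4 (k=47): L=48 R=3
Round 5 (k=22): L=3 R=121
Round 6 (k=9): L=121 R=75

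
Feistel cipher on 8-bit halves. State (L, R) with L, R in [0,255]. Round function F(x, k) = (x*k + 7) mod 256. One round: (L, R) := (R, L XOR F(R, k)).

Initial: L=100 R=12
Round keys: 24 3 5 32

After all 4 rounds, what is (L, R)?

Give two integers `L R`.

Round 1 (k=24): L=12 R=67
Round 2 (k=3): L=67 R=220
Round 3 (k=5): L=220 R=16
Round 4 (k=32): L=16 R=219

Answer: 16 219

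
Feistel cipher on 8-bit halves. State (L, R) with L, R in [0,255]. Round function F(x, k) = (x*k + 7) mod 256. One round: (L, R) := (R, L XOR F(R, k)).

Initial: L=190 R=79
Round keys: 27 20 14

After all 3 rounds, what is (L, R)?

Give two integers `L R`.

Answer: 224 165

Derivation:
Round 1 (k=27): L=79 R=226
Round 2 (k=20): L=226 R=224
Round 3 (k=14): L=224 R=165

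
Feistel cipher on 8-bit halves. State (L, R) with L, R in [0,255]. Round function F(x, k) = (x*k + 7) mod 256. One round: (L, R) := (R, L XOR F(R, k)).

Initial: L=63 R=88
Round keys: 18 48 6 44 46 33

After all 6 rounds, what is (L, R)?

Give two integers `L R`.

Answer: 230 225

Derivation:
Round 1 (k=18): L=88 R=8
Round 2 (k=48): L=8 R=223
Round 3 (k=6): L=223 R=73
Round 4 (k=44): L=73 R=76
Round 5 (k=46): L=76 R=230
Round 6 (k=33): L=230 R=225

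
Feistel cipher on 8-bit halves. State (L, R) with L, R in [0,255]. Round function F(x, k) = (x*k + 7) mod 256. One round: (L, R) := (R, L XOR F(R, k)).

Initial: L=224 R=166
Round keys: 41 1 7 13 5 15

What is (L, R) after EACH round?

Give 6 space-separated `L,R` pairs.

Answer: 166,125 125,34 34,136 136,205 205,128 128,74

Derivation:
Round 1 (k=41): L=166 R=125
Round 2 (k=1): L=125 R=34
Round 3 (k=7): L=34 R=136
Round 4 (k=13): L=136 R=205
Round 5 (k=5): L=205 R=128
Round 6 (k=15): L=128 R=74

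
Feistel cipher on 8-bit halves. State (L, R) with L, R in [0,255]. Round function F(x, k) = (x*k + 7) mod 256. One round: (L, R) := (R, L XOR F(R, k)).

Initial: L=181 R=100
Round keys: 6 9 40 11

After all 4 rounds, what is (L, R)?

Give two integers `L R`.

Answer: 37 187

Derivation:
Round 1 (k=6): L=100 R=234
Round 2 (k=9): L=234 R=37
Round 3 (k=40): L=37 R=37
Round 4 (k=11): L=37 R=187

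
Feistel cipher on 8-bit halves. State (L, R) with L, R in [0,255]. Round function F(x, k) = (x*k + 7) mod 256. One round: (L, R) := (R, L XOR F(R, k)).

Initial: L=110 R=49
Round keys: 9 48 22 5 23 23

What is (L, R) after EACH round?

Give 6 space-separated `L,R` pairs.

Answer: 49,174 174,150 150,69 69,246 246,100 100,245

Derivation:
Round 1 (k=9): L=49 R=174
Round 2 (k=48): L=174 R=150
Round 3 (k=22): L=150 R=69
Round 4 (k=5): L=69 R=246
Round 5 (k=23): L=246 R=100
Round 6 (k=23): L=100 R=245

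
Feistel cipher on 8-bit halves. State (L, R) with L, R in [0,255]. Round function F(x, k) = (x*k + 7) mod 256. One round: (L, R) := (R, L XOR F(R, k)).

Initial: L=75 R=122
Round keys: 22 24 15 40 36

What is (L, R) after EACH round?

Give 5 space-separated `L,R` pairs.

Answer: 122,200 200,189 189,210 210,106 106,61

Derivation:
Round 1 (k=22): L=122 R=200
Round 2 (k=24): L=200 R=189
Round 3 (k=15): L=189 R=210
Round 4 (k=40): L=210 R=106
Round 5 (k=36): L=106 R=61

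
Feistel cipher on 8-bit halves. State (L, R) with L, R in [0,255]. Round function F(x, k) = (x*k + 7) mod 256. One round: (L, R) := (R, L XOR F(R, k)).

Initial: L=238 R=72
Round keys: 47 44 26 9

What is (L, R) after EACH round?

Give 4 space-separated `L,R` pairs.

Answer: 72,209 209,187 187,212 212,192

Derivation:
Round 1 (k=47): L=72 R=209
Round 2 (k=44): L=209 R=187
Round 3 (k=26): L=187 R=212
Round 4 (k=9): L=212 R=192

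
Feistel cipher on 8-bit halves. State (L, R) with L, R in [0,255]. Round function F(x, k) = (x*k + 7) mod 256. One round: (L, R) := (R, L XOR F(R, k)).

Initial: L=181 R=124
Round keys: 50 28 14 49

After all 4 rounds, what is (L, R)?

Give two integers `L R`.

Round 1 (k=50): L=124 R=138
Round 2 (k=28): L=138 R=99
Round 3 (k=14): L=99 R=251
Round 4 (k=49): L=251 R=113

Answer: 251 113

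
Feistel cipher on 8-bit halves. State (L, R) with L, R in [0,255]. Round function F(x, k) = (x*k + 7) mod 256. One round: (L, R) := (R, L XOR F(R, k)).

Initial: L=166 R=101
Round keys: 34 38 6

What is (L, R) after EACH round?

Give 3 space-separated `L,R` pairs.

Round 1 (k=34): L=101 R=215
Round 2 (k=38): L=215 R=148
Round 3 (k=6): L=148 R=168

Answer: 101,215 215,148 148,168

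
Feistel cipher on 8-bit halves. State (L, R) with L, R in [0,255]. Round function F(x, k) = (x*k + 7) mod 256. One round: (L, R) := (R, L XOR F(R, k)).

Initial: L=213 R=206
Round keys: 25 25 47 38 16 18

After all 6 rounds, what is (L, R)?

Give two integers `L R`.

Round 1 (k=25): L=206 R=240
Round 2 (k=25): L=240 R=185
Round 3 (k=47): L=185 R=14
Round 4 (k=38): L=14 R=162
Round 5 (k=16): L=162 R=41
Round 6 (k=18): L=41 R=75

Answer: 41 75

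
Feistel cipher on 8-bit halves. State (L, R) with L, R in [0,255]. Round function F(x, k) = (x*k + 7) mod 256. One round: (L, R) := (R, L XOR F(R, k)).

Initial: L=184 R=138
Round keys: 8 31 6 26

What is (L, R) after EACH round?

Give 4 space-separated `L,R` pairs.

Round 1 (k=8): L=138 R=239
Round 2 (k=31): L=239 R=114
Round 3 (k=6): L=114 R=92
Round 4 (k=26): L=92 R=45

Answer: 138,239 239,114 114,92 92,45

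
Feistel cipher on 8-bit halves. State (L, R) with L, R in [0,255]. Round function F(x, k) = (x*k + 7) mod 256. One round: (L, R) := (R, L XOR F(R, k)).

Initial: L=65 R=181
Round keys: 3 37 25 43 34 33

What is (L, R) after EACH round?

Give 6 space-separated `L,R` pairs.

Answer: 181,103 103,95 95,41 41,181 181,56 56,138

Derivation:
Round 1 (k=3): L=181 R=103
Round 2 (k=37): L=103 R=95
Round 3 (k=25): L=95 R=41
Round 4 (k=43): L=41 R=181
Round 5 (k=34): L=181 R=56
Round 6 (k=33): L=56 R=138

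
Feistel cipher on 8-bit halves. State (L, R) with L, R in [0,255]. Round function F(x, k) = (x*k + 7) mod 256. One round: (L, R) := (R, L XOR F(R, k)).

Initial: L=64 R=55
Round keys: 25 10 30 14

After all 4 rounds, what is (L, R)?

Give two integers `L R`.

Round 1 (k=25): L=55 R=38
Round 2 (k=10): L=38 R=180
Round 3 (k=30): L=180 R=57
Round 4 (k=14): L=57 R=145

Answer: 57 145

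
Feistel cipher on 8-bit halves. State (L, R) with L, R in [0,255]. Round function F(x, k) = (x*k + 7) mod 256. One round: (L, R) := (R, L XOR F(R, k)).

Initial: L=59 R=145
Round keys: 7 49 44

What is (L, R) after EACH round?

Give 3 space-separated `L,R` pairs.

Answer: 145,197 197,45 45,6

Derivation:
Round 1 (k=7): L=145 R=197
Round 2 (k=49): L=197 R=45
Round 3 (k=44): L=45 R=6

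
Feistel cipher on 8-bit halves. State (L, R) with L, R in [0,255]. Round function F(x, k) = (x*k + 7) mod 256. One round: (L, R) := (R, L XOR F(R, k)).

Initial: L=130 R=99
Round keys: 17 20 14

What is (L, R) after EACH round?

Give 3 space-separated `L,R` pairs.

Answer: 99,24 24,132 132,39

Derivation:
Round 1 (k=17): L=99 R=24
Round 2 (k=20): L=24 R=132
Round 3 (k=14): L=132 R=39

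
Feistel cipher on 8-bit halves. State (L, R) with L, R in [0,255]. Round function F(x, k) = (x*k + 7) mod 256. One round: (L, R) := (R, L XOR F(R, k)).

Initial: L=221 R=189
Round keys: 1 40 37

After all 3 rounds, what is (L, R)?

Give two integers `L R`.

Answer: 82 248

Derivation:
Round 1 (k=1): L=189 R=25
Round 2 (k=40): L=25 R=82
Round 3 (k=37): L=82 R=248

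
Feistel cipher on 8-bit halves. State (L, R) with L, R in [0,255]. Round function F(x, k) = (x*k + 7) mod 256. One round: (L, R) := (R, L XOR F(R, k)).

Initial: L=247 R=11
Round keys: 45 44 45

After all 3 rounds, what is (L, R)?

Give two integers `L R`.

Round 1 (k=45): L=11 R=1
Round 2 (k=44): L=1 R=56
Round 3 (k=45): L=56 R=222

Answer: 56 222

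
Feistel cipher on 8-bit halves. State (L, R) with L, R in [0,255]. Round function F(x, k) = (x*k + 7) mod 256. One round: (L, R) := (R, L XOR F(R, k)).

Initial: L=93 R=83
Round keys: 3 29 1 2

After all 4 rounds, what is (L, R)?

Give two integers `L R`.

Round 1 (k=3): L=83 R=93
Round 2 (k=29): L=93 R=195
Round 3 (k=1): L=195 R=151
Round 4 (k=2): L=151 R=246

Answer: 151 246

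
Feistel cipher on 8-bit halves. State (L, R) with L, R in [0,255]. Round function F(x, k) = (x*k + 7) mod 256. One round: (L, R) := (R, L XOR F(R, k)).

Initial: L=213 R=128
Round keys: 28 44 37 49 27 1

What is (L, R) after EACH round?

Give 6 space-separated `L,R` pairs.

Round 1 (k=28): L=128 R=210
Round 2 (k=44): L=210 R=159
Round 3 (k=37): L=159 R=208
Round 4 (k=49): L=208 R=72
Round 5 (k=27): L=72 R=79
Round 6 (k=1): L=79 R=30

Answer: 128,210 210,159 159,208 208,72 72,79 79,30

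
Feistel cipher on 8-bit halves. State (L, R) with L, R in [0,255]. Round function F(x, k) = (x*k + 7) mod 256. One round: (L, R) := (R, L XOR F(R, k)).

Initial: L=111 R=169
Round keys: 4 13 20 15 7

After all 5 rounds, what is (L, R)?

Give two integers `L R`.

Round 1 (k=4): L=169 R=196
Round 2 (k=13): L=196 R=82
Round 3 (k=20): L=82 R=171
Round 4 (k=15): L=171 R=94
Round 5 (k=7): L=94 R=50

Answer: 94 50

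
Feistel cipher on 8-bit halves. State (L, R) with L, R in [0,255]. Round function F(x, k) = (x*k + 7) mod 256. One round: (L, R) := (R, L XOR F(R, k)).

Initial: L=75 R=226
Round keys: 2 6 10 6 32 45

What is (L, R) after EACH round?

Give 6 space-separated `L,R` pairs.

Answer: 226,128 128,229 229,121 121,56 56,126 126,21

Derivation:
Round 1 (k=2): L=226 R=128
Round 2 (k=6): L=128 R=229
Round 3 (k=10): L=229 R=121
Round 4 (k=6): L=121 R=56
Round 5 (k=32): L=56 R=126
Round 6 (k=45): L=126 R=21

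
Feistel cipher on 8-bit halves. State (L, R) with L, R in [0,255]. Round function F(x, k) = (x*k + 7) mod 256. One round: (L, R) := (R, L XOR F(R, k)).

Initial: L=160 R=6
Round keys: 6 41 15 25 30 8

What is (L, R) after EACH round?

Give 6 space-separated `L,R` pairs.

Round 1 (k=6): L=6 R=139
Round 2 (k=41): L=139 R=76
Round 3 (k=15): L=76 R=240
Round 4 (k=25): L=240 R=59
Round 5 (k=30): L=59 R=1
Round 6 (k=8): L=1 R=52

Answer: 6,139 139,76 76,240 240,59 59,1 1,52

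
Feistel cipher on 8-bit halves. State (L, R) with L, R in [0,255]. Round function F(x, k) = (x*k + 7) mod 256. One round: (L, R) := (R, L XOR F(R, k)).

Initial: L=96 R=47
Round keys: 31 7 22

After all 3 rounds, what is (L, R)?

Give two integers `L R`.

Answer: 192 95

Derivation:
Round 1 (k=31): L=47 R=216
Round 2 (k=7): L=216 R=192
Round 3 (k=22): L=192 R=95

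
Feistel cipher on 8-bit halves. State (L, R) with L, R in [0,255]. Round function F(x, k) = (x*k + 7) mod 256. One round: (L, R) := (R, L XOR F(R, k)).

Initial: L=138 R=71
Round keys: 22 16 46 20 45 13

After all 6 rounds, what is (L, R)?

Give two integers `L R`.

Round 1 (k=22): L=71 R=171
Round 2 (k=16): L=171 R=240
Round 3 (k=46): L=240 R=140
Round 4 (k=20): L=140 R=7
Round 5 (k=45): L=7 R=206
Round 6 (k=13): L=206 R=122

Answer: 206 122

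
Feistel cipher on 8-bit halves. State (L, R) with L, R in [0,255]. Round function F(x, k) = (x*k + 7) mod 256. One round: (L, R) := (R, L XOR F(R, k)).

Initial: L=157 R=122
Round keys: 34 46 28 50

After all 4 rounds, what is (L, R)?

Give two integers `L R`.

Round 1 (k=34): L=122 R=166
Round 2 (k=46): L=166 R=161
Round 3 (k=28): L=161 R=5
Round 4 (k=50): L=5 R=160

Answer: 5 160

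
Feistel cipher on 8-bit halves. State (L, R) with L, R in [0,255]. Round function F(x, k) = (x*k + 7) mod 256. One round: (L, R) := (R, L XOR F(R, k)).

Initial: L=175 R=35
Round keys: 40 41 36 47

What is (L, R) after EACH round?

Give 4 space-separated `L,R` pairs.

Answer: 35,208 208,116 116,135 135,164

Derivation:
Round 1 (k=40): L=35 R=208
Round 2 (k=41): L=208 R=116
Round 3 (k=36): L=116 R=135
Round 4 (k=47): L=135 R=164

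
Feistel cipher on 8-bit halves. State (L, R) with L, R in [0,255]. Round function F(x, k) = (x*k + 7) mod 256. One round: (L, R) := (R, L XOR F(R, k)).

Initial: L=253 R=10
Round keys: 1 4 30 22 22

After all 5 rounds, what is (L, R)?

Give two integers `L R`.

Answer: 32 6

Derivation:
Round 1 (k=1): L=10 R=236
Round 2 (k=4): L=236 R=189
Round 3 (k=30): L=189 R=193
Round 4 (k=22): L=193 R=32
Round 5 (k=22): L=32 R=6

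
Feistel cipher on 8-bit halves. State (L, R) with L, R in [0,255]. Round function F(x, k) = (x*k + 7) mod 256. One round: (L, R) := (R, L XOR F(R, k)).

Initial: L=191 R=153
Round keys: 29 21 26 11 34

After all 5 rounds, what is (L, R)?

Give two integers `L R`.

Answer: 30 141

Derivation:
Round 1 (k=29): L=153 R=227
Round 2 (k=21): L=227 R=63
Round 3 (k=26): L=63 R=142
Round 4 (k=11): L=142 R=30
Round 5 (k=34): L=30 R=141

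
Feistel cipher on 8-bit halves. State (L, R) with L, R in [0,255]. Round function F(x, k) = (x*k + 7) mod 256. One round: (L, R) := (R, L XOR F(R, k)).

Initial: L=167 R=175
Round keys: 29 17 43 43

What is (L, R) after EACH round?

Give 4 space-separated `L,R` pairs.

Round 1 (k=29): L=175 R=125
Round 2 (k=17): L=125 R=251
Round 3 (k=43): L=251 R=77
Round 4 (k=43): L=77 R=13

Answer: 175,125 125,251 251,77 77,13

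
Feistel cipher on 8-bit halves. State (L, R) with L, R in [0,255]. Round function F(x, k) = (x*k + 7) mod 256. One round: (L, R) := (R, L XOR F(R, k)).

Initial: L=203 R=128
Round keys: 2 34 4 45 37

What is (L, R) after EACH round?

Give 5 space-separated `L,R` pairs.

Round 1 (k=2): L=128 R=204
Round 2 (k=34): L=204 R=159
Round 3 (k=4): L=159 R=79
Round 4 (k=45): L=79 R=117
Round 5 (k=37): L=117 R=191

Answer: 128,204 204,159 159,79 79,117 117,191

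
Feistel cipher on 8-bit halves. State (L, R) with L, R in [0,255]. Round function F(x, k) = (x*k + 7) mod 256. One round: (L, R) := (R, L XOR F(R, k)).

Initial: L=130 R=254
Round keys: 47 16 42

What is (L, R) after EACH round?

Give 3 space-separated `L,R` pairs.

Answer: 254,43 43,73 73,42

Derivation:
Round 1 (k=47): L=254 R=43
Round 2 (k=16): L=43 R=73
Round 3 (k=42): L=73 R=42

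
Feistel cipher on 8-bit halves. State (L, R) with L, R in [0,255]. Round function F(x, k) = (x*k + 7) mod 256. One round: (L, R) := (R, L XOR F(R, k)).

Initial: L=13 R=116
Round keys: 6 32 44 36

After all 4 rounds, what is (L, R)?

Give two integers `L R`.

Answer: 121 56

Derivation:
Round 1 (k=6): L=116 R=178
Round 2 (k=32): L=178 R=51
Round 3 (k=44): L=51 R=121
Round 4 (k=36): L=121 R=56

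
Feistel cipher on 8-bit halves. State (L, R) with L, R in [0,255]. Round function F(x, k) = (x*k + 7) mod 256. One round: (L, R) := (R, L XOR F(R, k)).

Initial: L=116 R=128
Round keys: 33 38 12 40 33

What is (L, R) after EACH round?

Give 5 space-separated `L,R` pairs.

Round 1 (k=33): L=128 R=243
Round 2 (k=38): L=243 R=153
Round 3 (k=12): L=153 R=192
Round 4 (k=40): L=192 R=158
Round 5 (k=33): L=158 R=165

Answer: 128,243 243,153 153,192 192,158 158,165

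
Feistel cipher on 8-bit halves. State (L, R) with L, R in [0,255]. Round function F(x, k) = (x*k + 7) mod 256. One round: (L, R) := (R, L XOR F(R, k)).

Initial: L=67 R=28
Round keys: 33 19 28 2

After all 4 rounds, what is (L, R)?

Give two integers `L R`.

Round 1 (k=33): L=28 R=224
Round 2 (k=19): L=224 R=187
Round 3 (k=28): L=187 R=155
Round 4 (k=2): L=155 R=134

Answer: 155 134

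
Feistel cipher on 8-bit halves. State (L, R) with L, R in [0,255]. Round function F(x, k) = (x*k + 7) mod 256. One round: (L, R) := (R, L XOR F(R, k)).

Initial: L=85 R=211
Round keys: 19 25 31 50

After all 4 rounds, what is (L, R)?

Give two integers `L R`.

Round 1 (k=19): L=211 R=229
Round 2 (k=25): L=229 R=183
Round 3 (k=31): L=183 R=213
Round 4 (k=50): L=213 R=22

Answer: 213 22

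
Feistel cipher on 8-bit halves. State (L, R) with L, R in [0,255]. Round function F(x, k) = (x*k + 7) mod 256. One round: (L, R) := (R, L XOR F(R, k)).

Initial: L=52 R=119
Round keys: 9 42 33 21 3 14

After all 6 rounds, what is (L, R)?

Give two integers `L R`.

Round 1 (k=9): L=119 R=2
Round 2 (k=42): L=2 R=44
Round 3 (k=33): L=44 R=177
Round 4 (k=21): L=177 R=160
Round 5 (k=3): L=160 R=86
Round 6 (k=14): L=86 R=27

Answer: 86 27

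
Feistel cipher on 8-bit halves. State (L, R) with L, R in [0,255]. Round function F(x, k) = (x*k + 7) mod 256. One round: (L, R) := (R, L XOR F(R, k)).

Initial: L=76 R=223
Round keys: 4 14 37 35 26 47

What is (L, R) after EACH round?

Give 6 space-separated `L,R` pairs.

Round 1 (k=4): L=223 R=207
Round 2 (k=14): L=207 R=134
Round 3 (k=37): L=134 R=170
Round 4 (k=35): L=170 R=195
Round 5 (k=26): L=195 R=127
Round 6 (k=47): L=127 R=155

Answer: 223,207 207,134 134,170 170,195 195,127 127,155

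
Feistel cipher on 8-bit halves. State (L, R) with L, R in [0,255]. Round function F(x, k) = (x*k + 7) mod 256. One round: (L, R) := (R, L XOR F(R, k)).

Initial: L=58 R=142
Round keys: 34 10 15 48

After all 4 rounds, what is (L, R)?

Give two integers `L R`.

Round 1 (k=34): L=142 R=217
Round 2 (k=10): L=217 R=15
Round 3 (k=15): L=15 R=49
Round 4 (k=48): L=49 R=56

Answer: 49 56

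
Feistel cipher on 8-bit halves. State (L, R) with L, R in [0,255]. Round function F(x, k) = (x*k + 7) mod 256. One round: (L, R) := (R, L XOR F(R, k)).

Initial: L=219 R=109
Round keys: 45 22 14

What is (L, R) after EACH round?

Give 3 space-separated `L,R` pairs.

Answer: 109,235 235,84 84,116

Derivation:
Round 1 (k=45): L=109 R=235
Round 2 (k=22): L=235 R=84
Round 3 (k=14): L=84 R=116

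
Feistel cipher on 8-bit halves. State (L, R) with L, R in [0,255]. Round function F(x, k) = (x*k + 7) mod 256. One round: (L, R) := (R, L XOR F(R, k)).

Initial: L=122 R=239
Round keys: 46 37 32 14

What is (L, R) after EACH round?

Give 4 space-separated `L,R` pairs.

Answer: 239,131 131,25 25,164 164,230

Derivation:
Round 1 (k=46): L=239 R=131
Round 2 (k=37): L=131 R=25
Round 3 (k=32): L=25 R=164
Round 4 (k=14): L=164 R=230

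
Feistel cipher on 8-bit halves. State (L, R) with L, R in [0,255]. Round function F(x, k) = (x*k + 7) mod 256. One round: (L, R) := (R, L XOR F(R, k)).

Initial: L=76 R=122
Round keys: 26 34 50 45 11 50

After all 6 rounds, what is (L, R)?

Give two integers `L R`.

Round 1 (k=26): L=122 R=39
Round 2 (k=34): L=39 R=79
Round 3 (k=50): L=79 R=82
Round 4 (k=45): L=82 R=62
Round 5 (k=11): L=62 R=227
Round 6 (k=50): L=227 R=99

Answer: 227 99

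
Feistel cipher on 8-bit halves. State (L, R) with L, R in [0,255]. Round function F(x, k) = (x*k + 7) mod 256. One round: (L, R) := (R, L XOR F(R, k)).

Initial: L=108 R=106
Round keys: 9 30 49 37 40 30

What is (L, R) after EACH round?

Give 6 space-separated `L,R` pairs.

Round 1 (k=9): L=106 R=173
Round 2 (k=30): L=173 R=39
Round 3 (k=49): L=39 R=211
Round 4 (k=37): L=211 R=161
Round 5 (k=40): L=161 R=252
Round 6 (k=30): L=252 R=46

Answer: 106,173 173,39 39,211 211,161 161,252 252,46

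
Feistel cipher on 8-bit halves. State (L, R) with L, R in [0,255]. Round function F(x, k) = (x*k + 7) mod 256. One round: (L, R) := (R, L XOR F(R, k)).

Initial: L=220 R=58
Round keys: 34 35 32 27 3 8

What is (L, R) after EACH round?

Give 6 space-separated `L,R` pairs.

Round 1 (k=34): L=58 R=103
Round 2 (k=35): L=103 R=38
Round 3 (k=32): L=38 R=160
Round 4 (k=27): L=160 R=193
Round 5 (k=3): L=193 R=234
Round 6 (k=8): L=234 R=150

Answer: 58,103 103,38 38,160 160,193 193,234 234,150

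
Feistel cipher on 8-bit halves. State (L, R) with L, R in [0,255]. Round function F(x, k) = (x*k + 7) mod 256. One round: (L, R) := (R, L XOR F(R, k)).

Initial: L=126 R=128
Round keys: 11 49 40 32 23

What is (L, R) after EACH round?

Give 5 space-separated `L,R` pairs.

Answer: 128,249 249,48 48,126 126,247 247,70

Derivation:
Round 1 (k=11): L=128 R=249
Round 2 (k=49): L=249 R=48
Round 3 (k=40): L=48 R=126
Round 4 (k=32): L=126 R=247
Round 5 (k=23): L=247 R=70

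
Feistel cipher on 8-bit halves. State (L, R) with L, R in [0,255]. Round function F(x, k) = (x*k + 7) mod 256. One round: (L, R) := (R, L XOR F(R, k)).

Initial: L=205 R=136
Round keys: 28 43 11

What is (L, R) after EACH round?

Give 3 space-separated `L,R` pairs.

Answer: 136,42 42,157 157,236

Derivation:
Round 1 (k=28): L=136 R=42
Round 2 (k=43): L=42 R=157
Round 3 (k=11): L=157 R=236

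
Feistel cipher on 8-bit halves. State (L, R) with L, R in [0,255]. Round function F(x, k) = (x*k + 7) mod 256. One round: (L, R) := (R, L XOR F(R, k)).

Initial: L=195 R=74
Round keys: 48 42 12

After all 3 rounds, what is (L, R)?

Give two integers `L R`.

Round 1 (k=48): L=74 R=36
Round 2 (k=42): L=36 R=165
Round 3 (k=12): L=165 R=231

Answer: 165 231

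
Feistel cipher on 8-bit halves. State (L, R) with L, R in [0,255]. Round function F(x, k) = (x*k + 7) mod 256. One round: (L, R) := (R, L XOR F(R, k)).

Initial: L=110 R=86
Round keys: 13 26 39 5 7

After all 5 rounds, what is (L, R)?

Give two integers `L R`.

Answer: 217 113

Derivation:
Round 1 (k=13): L=86 R=11
Round 2 (k=26): L=11 R=115
Round 3 (k=39): L=115 R=135
Round 4 (k=5): L=135 R=217
Round 5 (k=7): L=217 R=113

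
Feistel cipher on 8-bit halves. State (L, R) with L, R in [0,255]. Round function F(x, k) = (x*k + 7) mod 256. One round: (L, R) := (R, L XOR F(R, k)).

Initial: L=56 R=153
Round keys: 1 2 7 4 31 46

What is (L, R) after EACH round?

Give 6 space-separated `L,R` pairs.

Answer: 153,152 152,174 174,81 81,229 229,147 147,148

Derivation:
Round 1 (k=1): L=153 R=152
Round 2 (k=2): L=152 R=174
Round 3 (k=7): L=174 R=81
Round 4 (k=4): L=81 R=229
Round 5 (k=31): L=229 R=147
Round 6 (k=46): L=147 R=148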